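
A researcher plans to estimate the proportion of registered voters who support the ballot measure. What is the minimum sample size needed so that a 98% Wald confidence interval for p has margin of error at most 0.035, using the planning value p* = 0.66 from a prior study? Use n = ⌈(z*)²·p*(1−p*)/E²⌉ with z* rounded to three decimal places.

For 98% confidence, z* = 2.326.
p*(1−p*) = 0.2244.
(z*)²·p*(1−p*)/E² = 5.410276·0.2244/0.001225 = 991.074.
Rounding up, n = 992.

n = 992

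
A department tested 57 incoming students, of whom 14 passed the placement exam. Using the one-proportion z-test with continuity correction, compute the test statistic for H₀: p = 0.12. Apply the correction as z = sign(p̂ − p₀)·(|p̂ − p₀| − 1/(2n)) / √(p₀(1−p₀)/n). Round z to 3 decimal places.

p̂ = 14/57 = 0.24561. p̂ − p₀ = 0.125614.
1/(2n) = 0.008772.
Corrected numerator: |0.125614| − 0.008772 = 0.116842.
SE₀ = √(0.12·0.88/57) = 0.043042.
z = +0.116842/0.043042 = 2.715.

z = 2.715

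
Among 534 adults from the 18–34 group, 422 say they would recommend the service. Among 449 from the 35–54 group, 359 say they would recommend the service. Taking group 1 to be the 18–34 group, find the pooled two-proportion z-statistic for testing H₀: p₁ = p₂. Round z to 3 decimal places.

p̂₁ = 422/534 = 0.79026, p̂₂ = 359/449 = 0.79955.
Pooling: p̂ = 781/983 = 0.79451.
SE = √[p̂(1−p̂)(1/n₁+1/n₂)] = √[0.79451·0.20549·(1/534+1/449)] ≈ 0.025872.
z = -0.00929/0.025872 = -0.359.

z = -0.359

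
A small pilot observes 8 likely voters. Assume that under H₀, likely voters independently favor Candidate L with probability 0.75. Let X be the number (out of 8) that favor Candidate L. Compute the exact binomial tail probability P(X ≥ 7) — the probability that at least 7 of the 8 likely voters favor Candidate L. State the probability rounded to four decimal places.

X ~ Binomial(n=8, p=0.75).
P(X ≥ 7) = C(8,7)·0.75^7·0.25^1 + C(8,8)·0.75^8·0.25^0.
= 0.266968 + 0.100113 = 0.3671.

P = 0.3671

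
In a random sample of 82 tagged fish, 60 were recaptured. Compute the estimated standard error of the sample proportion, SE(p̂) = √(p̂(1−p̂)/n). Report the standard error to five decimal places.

The sample proportion is 60/82 = 0.73171.
p̂(1−p̂) = 0.196310.
Dividing by n and taking the root: √0.002394024 = 0.04893.

SE = 0.04893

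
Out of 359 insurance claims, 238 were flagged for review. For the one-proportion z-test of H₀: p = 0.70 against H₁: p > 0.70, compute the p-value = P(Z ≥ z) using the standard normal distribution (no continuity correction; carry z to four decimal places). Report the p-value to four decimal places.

With x = 238 successes in n = 359, p̂ = 0.66295.
Under H₀, SE = √(p₀(1−p₀)/n) = √(0.70·0.30/359) = √0.000584958 = 0.024186.
z = (p̂ − p₀)/SE = (238/359 − 0.70)/0.024186 ≈ -1.5318.
p-value = P(Z ≥ z) with z = -1.5318 → 0.9372.

p-value = 0.9372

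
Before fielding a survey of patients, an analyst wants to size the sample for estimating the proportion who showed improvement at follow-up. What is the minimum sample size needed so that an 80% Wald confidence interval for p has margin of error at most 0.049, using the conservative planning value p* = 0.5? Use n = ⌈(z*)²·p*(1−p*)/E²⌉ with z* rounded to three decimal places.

z* = 1.282 at the 80% level.
p*(1−p*) = 0.2500.
(z*)²·p*(1−p*)/E² = 1.643524·0.2500/0.002401 = 171.129.
⌈171.129⌉ = 172.

n = 172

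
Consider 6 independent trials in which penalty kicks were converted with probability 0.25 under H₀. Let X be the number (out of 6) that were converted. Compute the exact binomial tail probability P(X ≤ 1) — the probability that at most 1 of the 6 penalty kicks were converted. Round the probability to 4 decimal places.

X ~ Binomial(n=6, p=0.25).
P(X ≤ 1) = C(6,0)·0.25^0·0.75^6 + C(6,1)·0.25^1·0.75^5.
= 0.177979 + 0.355957 = 0.5339.

P = 0.5339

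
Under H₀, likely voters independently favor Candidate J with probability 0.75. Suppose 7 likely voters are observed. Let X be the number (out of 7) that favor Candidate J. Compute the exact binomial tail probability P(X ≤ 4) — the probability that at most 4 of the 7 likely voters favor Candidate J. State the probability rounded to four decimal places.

X ~ Binomial(n=7, p=0.75).
P(X ≤ 4) = Σ_{j=0}^{4} C(7,j)·0.75^j·0.25^{7−j}.
= 0.000061 + 0.001282 + 0.011536 + 0.057678 + 0.173035 = 0.2436.

P = 0.2436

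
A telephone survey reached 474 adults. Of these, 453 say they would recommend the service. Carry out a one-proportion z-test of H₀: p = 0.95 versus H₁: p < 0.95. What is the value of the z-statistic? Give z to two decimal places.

The sample proportion is 453/474 = 0.95570.
Null standard error: √(0.95·0.05/474) = √0.000100211 = 0.010011.
z = (0.95570 − 0.95)/0.010011 = 0.00570/0.010011 = 0.57.

z = 0.57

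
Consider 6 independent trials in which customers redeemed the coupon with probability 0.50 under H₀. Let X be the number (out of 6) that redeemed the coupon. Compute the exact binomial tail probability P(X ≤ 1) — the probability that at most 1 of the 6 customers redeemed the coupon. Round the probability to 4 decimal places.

P = 0.1094

X is binomial with n = 6 and p = 0.50.
P(X ≤ 1) = C(6,0)·0.50^0·0.50^6 + C(6,1)·0.50^1·0.50^5.
= 0.015625 + 0.093750 = 0.1094.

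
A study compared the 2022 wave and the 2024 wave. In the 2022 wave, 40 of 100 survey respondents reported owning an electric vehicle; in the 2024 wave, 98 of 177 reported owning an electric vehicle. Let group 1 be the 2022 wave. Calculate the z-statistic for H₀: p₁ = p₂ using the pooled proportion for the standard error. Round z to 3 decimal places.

z = -2.457

p̂₁ = 40/100 = 0.40000, p̂₂ = 98/177 = 0.55367.
Pooled p̂ = (40+98)/(100+177) = 138/277 = 0.49819.
Pooled SE = √[0.2499967·0.01564972] ≈ 0.062549.
z = -0.15367/0.062549 = -2.457.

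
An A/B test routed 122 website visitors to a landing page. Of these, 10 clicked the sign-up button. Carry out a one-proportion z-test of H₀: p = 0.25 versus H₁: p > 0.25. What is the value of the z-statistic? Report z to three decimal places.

z = -4.286

p̂ = 10/122 = 0.08197.
Null standard error: √(0.25·0.75/122) = √0.001536885 = 0.039203.
z = (0.08197 − 0.25)/0.039203 = -0.16803/0.039203 = -4.286.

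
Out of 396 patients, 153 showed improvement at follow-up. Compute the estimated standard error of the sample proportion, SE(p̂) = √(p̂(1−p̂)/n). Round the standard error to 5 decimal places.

With x = 153 successes in n = 396, p̂ = 0.38636.
p̂(1−p̂) = 0.237086.
SE = √(0.237086/396) = √0.000598702 = 0.02447.

SE = 0.02447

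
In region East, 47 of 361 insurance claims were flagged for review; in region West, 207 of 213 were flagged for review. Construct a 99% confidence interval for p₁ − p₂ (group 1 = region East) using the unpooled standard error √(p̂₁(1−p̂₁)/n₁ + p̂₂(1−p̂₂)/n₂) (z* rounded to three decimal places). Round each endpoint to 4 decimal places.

p̂₁ = 0.13019, p̂₂ = 0.97183, so the observed difference is -0.84164.
SE = √(0.000313694 + 0.000128524) = √0.000442218 = 0.021029.
z* = 2.576 at the 99% level. Margin = 2.576·0.021029 = 0.05417.
CI: -0.84164 ± 0.05417 = (-0.8958, -0.7875).

(-0.8958, -0.7875)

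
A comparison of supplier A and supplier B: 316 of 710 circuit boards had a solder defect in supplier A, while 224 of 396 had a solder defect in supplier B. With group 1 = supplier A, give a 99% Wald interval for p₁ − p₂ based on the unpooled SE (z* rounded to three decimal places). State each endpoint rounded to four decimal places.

(-0.2007, -0.0404)

p̂₁ = 0.44507, p̂₂ = 0.56566, so the observed difference is -0.12059.
SE = √(0.000347863 + 0.000620427) = √0.000968290 = 0.031117.
For 99% confidence, z* = 2.576. Margin of error = 0.08016.
So the interval runs from -0.2007 to -0.0404.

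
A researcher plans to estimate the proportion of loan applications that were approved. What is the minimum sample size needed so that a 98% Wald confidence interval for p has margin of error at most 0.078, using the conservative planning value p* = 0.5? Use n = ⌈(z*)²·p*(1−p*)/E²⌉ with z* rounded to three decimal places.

n = 223

For 98% confidence, z* = 2.326.
p*(1−p*) = 0.50·0.50 = 0.2500.
(z*)²·p*(1−p*)/E² = 5.410276·0.2500/0.006084 = 222.316.
⌈222.316⌉ = 223.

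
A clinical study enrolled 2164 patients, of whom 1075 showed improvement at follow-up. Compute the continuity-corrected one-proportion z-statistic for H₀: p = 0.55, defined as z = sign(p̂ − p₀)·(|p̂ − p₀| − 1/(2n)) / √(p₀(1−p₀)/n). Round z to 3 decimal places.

z = -4.956

With x = 1075 successes in n = 2164, p̂ = 0.49677. p̂ − p₀ = -0.053235.
1/(2n) = 0.000231.
Corrected numerator: |-0.053235| − 0.000231 = 0.053004.
Under H₀, SE = √(p₀(1−p₀)/n) = √(0.55·0.45/2164) = √0.000114372 = 0.010694.
z = (−)0.053004/0.010694 = -4.956.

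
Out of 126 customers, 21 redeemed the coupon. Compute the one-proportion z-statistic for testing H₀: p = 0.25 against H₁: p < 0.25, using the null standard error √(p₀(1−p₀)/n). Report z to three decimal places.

With x = 21 successes in n = 126, p̂ = 0.16667.
SE₀ = √(0.25·0.75/126) = 0.038576.
Test statistic: z = -0.08333/0.038576 = -2.160.

z = -2.160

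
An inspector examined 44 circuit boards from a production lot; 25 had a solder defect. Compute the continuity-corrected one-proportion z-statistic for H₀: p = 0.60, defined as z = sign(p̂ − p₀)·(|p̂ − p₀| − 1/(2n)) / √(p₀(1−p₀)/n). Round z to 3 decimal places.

Sample proportion p̂ = 25/44 = 0.56818. p̂ − p₀ = -0.031818.
1/(2n) = 0.011364.
Corrected numerator: |-0.031818| − 0.011364 = 0.020454.
Null standard error: √(0.60·0.40/44) = √0.005454545 = 0.073855.
z = (−)0.020454/0.073855 = -0.277.

z = -0.277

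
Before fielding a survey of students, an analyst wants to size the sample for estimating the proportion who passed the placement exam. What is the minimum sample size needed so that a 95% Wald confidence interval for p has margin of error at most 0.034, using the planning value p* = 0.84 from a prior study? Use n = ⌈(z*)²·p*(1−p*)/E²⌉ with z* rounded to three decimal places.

The 95% critical value is z* = 1.960.
p*(1−p*) = 0.84·0.16 = 0.1344.
Required n before rounding: 3.841600 × 0.1344 / 0.034² = 446.636.
⌈446.636⌉ = 447.

n = 447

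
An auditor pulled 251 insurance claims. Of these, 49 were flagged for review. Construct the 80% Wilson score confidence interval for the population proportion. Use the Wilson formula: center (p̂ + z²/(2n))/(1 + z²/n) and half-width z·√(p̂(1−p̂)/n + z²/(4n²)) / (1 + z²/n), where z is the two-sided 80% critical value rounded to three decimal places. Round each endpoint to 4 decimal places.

p̂ = 49/251 = 0.19522; z = 1.282, so z² = 1.643524.
1 + z²/n = 1.006548.
Adjusted center: (0.19522 + z²/(2n))/1.006548 = 0.19720.
Radicand: p̂(1−p̂)/n + z²/(4n²) = 0.000625931 + 0.000006522 = 0.000632453.
Half-width = 1.282·√0.000632453/1.006548 = 0.03203.
CI: 0.19720 ± 0.03203 = (0.1652, 0.2292).

(0.1652, 0.2292)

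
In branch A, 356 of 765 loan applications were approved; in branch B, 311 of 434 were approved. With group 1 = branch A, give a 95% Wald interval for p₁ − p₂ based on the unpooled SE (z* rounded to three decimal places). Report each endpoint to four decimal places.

p̂₁ = 0.46536, p̂₂ = 0.71659, so the observed difference is -0.25123.
Unpooled SE = √(p̂₁(1−p̂₁)/n₁ + p̂₂(1−p̂₂)/n₂) = √(0.000325229 + 0.000467947) = 0.028163.
The 95% critical value is z* = 1.960. Margin = 1.960·0.028163 = 0.05520.
So the interval runs from -0.3064 to -0.1960.

(-0.3064, -0.1960)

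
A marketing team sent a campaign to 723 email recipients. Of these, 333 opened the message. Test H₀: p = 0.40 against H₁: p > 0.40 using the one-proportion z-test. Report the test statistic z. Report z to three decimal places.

z = 3.325

The sample proportion is 333/723 = 0.46058.
SE₀ = √(0.40·0.60/723) = 0.018220.
z = (0.46058 − 0.40)/0.018220 = 0.06058/0.018220 = 3.325.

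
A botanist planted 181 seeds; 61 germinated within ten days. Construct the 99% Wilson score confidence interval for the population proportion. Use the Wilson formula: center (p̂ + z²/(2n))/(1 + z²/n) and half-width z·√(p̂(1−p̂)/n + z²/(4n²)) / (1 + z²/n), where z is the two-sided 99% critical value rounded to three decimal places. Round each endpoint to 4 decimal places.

p̂ = 61/181 = 0.33702; z = 2.576, so z² = 6.635776.
1 + z²/n = 1.036662.
Center = (0.33702 + 0.018331)/1.036662 = 0.34278.
Radicand: p̂(1−p̂)/n + z²/(4n²) = 0.001234455 + 0.000050638 = 0.001285093.
Half-width = 2.576·√0.001285093/1.036662 = 0.08908.
CI: 0.34278 ± 0.08908 = (0.2537, 0.4319).

(0.2537, 0.4319)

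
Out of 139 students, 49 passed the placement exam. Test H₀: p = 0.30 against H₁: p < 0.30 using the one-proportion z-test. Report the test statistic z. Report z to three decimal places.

Sample proportion p̂ = 49/139 = 0.35252.
Under H₀, SE = √(p₀(1−p₀)/n) = √(0.30·0.70/139) = √0.001510791 = 0.038869.
z = (p̂ − p₀)/SE = (0.35252 − 0.30)/0.038869 = 1.351.

z = 1.351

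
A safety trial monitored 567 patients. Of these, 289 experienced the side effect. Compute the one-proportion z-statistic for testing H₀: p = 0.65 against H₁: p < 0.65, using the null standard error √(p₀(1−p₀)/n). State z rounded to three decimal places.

The sample proportion is 289/567 = 0.50970.
Null standard error: √(0.65·0.35/567) = √0.000401235 = 0.020031.
Test statistic: z = -0.14030/0.020031 = -7.004.

z = -7.004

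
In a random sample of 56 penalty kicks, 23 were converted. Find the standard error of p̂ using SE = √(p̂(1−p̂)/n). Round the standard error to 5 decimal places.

SE = 0.06574

The sample proportion is 23/56 = 0.41071.
p̂(1−p̂) = 0.41071·0.58929 = 0.242027.
SE = √(0.242027/56) = 0.06574.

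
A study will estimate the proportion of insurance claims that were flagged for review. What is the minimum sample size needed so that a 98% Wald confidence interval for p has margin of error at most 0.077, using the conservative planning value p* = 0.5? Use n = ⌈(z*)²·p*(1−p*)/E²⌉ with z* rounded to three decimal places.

n = 229

The 98% critical value is z* = 2.326.
p*(1−p*) = 0.50·0.50 = 0.2500.
Required n before rounding: 5.410276 × 0.2500 / 0.077² = 228.128.
Rounding up, n = 229.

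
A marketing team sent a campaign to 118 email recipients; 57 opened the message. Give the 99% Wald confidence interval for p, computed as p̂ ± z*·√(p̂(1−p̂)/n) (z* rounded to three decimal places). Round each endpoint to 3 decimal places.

p̂ = 57/118 = 0.48305.
SE = √(p̂(1−p̂)/n) = √(0.249713/118) = 0.046002.
z* = 2.576 at the 99% level.
Margin of error: 2.576 × 0.046002 = 0.11850.
Interval: 0.48305 ± 0.11850 → (0.365, 0.602).

(0.365, 0.602)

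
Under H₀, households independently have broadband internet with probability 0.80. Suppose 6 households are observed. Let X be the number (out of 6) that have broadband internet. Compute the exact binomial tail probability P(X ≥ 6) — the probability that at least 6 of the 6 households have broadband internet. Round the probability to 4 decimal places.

P = 0.2621

X ~ Binomial(n=6, p=0.80).
P(X ≥ 6) = C(6,6)·0.80^6·0.20^0.
= 0.262144 = 0.2621.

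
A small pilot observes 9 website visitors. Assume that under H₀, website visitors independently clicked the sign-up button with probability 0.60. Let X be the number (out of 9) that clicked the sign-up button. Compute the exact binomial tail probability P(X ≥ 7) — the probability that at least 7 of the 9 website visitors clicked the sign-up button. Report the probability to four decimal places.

P = 0.2318

X ~ Binomial(n=9, p=0.60).
P(X ≥ 7) = C(9,7)·0.60^7·0.40^2 + C(9,8)·0.60^8·0.40^1 + C(9,9)·0.60^9·0.40^0.
= 0.161243 + 0.060466 + 0.010078 = 0.2318.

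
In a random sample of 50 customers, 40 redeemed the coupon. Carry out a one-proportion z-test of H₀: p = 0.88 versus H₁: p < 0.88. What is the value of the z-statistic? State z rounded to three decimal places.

z = -1.741

p̂ = 40/50 = 0.80000.
Null standard error: √(0.88·0.12/50) = √0.002112000 = 0.045957.
Test statistic: z = -0.08000/0.045957 = -1.741.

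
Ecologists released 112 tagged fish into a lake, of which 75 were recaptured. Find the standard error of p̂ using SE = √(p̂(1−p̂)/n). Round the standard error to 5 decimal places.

p̂ = 75/112 = 0.66964.
p̂(1−p̂) = 0.221222.
SE = √(0.221222/112) = √0.001975196 = 0.04444.

SE = 0.04444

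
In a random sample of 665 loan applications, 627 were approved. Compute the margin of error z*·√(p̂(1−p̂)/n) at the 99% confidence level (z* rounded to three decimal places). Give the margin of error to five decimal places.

ME = 0.02319

Sample proportion p̂ = 627/665 = 0.94286.
SE(p̂) = √(0.94286·0.05714/665) = 0.009001.
z* = 2.576 at the 99% level.
So ME = 0.02319.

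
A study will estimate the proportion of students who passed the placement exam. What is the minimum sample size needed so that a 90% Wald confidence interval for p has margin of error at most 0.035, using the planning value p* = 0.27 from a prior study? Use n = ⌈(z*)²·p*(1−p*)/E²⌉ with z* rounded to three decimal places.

z* = 1.645 at the 90% level.
p*(1−p*) = 0.1971.
(z*)²·p*(1−p*)/E² = 2.706025·0.1971/0.001225 = 435.394.
⌈435.394⌉ = 436.

n = 436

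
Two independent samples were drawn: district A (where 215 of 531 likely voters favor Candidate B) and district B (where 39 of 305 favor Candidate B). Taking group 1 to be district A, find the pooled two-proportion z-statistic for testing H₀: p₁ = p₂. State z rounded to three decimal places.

z = 8.384

Sample proportions: p̂₁ = 215/531 = 0.40490 and p̂₂ = 39/305 = 0.12787.
Pooled p̂ = (215+39)/(531+305) = 254/836 = 0.30383.
SE = √[p̂(1−p̂)(1/n₁+1/n₂)] = √[0.30383·0.69617·(1/531+1/305)] ≈ 0.033043.
z = 0.27703/0.033043 = 8.384.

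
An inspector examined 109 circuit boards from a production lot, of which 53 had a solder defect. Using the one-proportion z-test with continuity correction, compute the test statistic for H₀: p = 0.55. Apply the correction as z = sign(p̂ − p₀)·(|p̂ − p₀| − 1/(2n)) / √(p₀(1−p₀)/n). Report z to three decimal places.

p̂ = 53/109 = 0.48624. p̂ − p₀ = -0.063761.
Continuity correction 1/(2n) = 1/218 = 0.004587.
Corrected numerator: |-0.063761| − 0.004587 = 0.059174.
Under H₀, SE = √(p₀(1−p₀)/n) = √(0.55·0.45/109) = √0.002270642 = 0.047651.
z = (−)0.059174/0.047651 = -1.242.

z = -1.242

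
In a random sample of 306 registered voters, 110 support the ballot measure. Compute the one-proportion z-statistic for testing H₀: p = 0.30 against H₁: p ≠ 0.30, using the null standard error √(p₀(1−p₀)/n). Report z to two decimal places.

Sample proportion p̂ = 110/306 = 0.35948.
SE₀ = √(0.30·0.70/306) = 0.026197.
z = (p̂ − p₀)/SE = (0.35948 − 0.30)/0.026197 = 2.27.

z = 2.27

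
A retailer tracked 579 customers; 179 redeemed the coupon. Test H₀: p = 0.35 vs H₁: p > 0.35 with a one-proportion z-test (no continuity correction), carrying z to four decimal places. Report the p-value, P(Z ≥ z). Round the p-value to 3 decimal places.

p̂ = 179/579 = 0.30915.
Under H₀, SE = √(p₀(1−p₀)/n) = √(0.35·0.65/579) = √0.000392919 = 0.019822.
Test statistic (full precision, shown to 4 dp): z = (179/579 − 0.35)/SE₀ ≈ -2.0606.
p-value = P(Z ≥ z) with z = -2.0606 → 0.980.

p-value = 0.980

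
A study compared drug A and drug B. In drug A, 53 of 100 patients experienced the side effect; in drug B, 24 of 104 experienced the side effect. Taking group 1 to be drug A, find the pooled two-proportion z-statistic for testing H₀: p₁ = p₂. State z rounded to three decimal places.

z = 4.407

p̂₁ = 53/100 = 0.53000, p̂₂ = 24/104 = 0.23077.
Pooling: p̂ = 77/204 = 0.37745.
SE = √[p̂(1−p̂)(1/n₁+1/n₂)] = √[0.37745·0.62255·(1/100+1/104)] ≈ 0.067892.
z = (p̂₁ − p̂₂)/SE = (0.53000 − 0.23077)/0.067892 = 0.29923/0.067892 = 4.407.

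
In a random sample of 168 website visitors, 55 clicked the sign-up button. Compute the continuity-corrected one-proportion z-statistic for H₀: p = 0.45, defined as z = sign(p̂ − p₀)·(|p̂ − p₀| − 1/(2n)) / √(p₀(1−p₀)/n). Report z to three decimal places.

z = -3.117

With x = 55 successes in n = 168, p̂ = 0.32738. p̂ − p₀ = -0.122619.
Continuity correction 1/(2n) = 1/336 = 0.002976.
Corrected numerator: |-0.122619| − 0.002976 = 0.119643.
Null standard error: √(0.45·0.55/168) = √0.001473214 = 0.038382.
z = (−)0.119643/0.038382 = -3.117.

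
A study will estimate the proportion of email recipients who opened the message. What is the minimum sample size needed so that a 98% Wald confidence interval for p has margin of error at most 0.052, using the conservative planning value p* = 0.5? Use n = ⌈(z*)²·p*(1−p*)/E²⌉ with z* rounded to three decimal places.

z* = 2.326 at the 98% level.
p*(1−p*) = 0.50·0.50 = 0.2500.
Required n before rounding: 5.410276 × 0.2500 / 0.052² = 500.210.
⌈500.210⌉ = 501.

n = 501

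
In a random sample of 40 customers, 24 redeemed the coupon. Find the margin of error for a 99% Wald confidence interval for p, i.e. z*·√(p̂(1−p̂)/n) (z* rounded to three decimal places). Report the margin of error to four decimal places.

The sample proportion is 24/40 = 0.60000.
SE = √(p̂(1−p̂)/n) = √(0.240000/40) = 0.077460.
z* = 2.576 at the 99% level.
So ME = 0.1995.

ME = 0.1995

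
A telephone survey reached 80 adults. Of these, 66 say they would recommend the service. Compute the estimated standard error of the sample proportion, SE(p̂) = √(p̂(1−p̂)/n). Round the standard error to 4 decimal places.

p̂ = 66/80 = 0.82500.
p̂(1−p̂) = 0.82500·0.17500 = 0.144375.
Dividing by n and taking the root: √0.001804688 = 0.0425.

SE = 0.0425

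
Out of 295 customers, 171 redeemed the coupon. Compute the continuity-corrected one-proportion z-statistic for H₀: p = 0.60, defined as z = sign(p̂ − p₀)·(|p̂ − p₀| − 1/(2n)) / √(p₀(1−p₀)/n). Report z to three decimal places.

The sample proportion is 171/295 = 0.57966. p̂ − p₀ = -0.020339.
Continuity correction 1/(2n) = 1/590 = 0.001695.
Corrected numerator: |-0.020339| − 0.001695 = 0.018644.
Under H₀, SE = √(p₀(1−p₀)/n) = √(0.60·0.40/295) = √0.000813559 = 0.028523.
z = −0.018644/0.028523 = -0.654.

z = -0.654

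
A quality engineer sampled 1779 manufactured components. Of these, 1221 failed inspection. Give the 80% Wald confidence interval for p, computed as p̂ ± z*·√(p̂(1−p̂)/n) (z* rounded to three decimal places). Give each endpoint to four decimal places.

(0.6722, 0.7004)

Sample proportion p̂ = 1221/1779 = 0.68634.
SE = √(p̂(1−p̂)/n) = √(0.215277/1779) = 0.011000.
For 80% confidence, z* = 1.282.
Margin of error: 1.282 × 0.011000 = 0.01410.
Interval: 0.68634 ± 0.01410 → (0.6722, 0.7004).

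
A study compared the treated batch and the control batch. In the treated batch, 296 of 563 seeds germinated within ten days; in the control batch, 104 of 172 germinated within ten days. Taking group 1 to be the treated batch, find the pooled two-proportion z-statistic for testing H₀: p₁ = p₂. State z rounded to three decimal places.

z = -1.818

Sample proportions: p̂₁ = 296/563 = 0.52575 and p̂₂ = 104/172 = 0.60465.
Pooling: p̂ = 400/735 = 0.54422.
SE = √[p̂(1−p̂)(1/n₁+1/n₂)] = √[0.54422·0.45578·(1/563+1/172)] ≈ 0.043390.
z = (p̂₁ − p̂₂)/SE = (0.52575 − 0.60465)/0.043390 = -0.07890/0.043390 = -1.818.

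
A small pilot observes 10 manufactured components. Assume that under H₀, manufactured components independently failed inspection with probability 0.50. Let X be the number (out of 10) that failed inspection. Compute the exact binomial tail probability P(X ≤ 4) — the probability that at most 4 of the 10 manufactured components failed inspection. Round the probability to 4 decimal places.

P = 0.3770

X is binomial with n = 10 and p = 0.50.
P(X ≤ 4) = Σ_{j=0}^{4} C(10,j)·0.50^j·0.50^{10−j}.
= 0.000977 + 0.009766 + 0.043945 + 0.117188 + 0.205078 = 0.3770.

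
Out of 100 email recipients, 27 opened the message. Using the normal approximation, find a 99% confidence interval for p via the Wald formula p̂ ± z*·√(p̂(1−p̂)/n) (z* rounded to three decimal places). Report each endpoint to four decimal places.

The sample proportion is 27/100 = 0.27000.
SE = √(p̂(1−p̂)/n) = √(0.197100/100) = 0.044396.
z* = 2.576 at the 99% level.
Margin = 2.576·0.044396 = 0.11436.
Interval: 0.27000 ± 0.11436 → (0.1556, 0.3844).

(0.1556, 0.3844)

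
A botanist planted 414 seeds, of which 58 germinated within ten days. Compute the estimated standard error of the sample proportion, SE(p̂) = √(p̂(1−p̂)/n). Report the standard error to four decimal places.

With x = 58 successes in n = 414, p̂ = 0.14010.
p̂(1−p̂) = 0.14010·0.85990 = 0.120472.
Dividing by n and taking the root: √0.000290995 = 0.0171.

SE = 0.0171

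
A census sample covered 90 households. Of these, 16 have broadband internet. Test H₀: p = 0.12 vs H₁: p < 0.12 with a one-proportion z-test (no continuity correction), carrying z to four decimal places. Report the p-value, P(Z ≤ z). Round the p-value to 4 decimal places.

p-value = 0.9542

The sample proportion is 16/90 = 0.17778.
Null standard error: √(0.12·0.88/90) = √0.001173333 = 0.034254.
z = (p̂ − p₀)/SE = (16/90 − 0.12)/0.034254 ≈ 1.6867.
p-value = P(Z ≤ z) with z = 1.6867 → 0.9542.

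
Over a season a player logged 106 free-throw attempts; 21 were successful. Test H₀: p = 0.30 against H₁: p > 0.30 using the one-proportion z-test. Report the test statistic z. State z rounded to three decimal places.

p̂ = 21/106 = 0.19811.
SE₀ = √(0.30·0.70/106) = 0.044510.
z = (0.19811 − 0.30)/0.044510 = -0.10189/0.044510 = -2.289.

z = -2.289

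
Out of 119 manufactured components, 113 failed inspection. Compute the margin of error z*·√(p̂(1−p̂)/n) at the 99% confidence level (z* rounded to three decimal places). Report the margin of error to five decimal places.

ME = 0.05167

With x = 113 successes in n = 119, p̂ = 0.94958.
SE = √(p̂(1−p̂)/n) = √(0.047878/119) = 0.020058.
The 99% critical value is z* = 2.576.
ME = 2.576·0.020058 = 0.05167.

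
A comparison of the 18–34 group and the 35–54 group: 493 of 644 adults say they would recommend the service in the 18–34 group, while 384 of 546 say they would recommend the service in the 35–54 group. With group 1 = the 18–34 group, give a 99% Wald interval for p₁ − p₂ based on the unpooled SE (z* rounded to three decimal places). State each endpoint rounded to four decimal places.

(-0.0040, 0.1285)

p̂₁ = 0.76553, p̂₂ = 0.70330, so the observed difference is 0.06223.
SE = √(0.000278719 + 0.000382180) = √0.000660899 = 0.025708.
The 99% critical value is z* = 2.576. Margin = 2.576·0.025708 = 0.06622.
CI: 0.06223 ± 0.06622 = (-0.0040, 0.1285).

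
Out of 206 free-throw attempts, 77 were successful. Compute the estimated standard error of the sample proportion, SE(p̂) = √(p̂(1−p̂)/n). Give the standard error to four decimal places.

The sample proportion is 77/206 = 0.37379.
p̂(1−p̂) = 0.37379·0.62621 = 0.234071.
SE = √(0.234071/206) = 0.0337.

SE = 0.0337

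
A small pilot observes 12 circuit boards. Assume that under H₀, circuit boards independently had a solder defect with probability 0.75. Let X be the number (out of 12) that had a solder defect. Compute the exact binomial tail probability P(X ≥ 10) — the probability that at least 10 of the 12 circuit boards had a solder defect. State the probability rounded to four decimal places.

X ~ Binomial(n=12, p=0.75).
P(X ≥ 10) = C(12,10)·0.75^10·0.25^2 + C(12,11)·0.75^11·0.25^1 + C(12,12)·0.75^12·0.25^0.
= 0.232293 + 0.126705 + 0.031676 = 0.3907.

P = 0.3907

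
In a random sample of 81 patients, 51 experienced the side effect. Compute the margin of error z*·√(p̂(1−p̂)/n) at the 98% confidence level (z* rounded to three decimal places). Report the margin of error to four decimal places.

p̂ = 51/81 = 0.62963.
SE(p̂) = √(0.62963·0.37037/81) = 0.053656.
For 98% confidence, z* = 2.326.
Margin of error = z*·SE = 2.326 × 0.053656 = 0.1248.

ME = 0.1248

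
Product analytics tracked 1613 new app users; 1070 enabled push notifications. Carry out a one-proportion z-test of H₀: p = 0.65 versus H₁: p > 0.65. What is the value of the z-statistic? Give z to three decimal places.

z = 1.125

The sample proportion is 1070/1613 = 0.66336.
Null standard error: √(0.65·0.35/1613) = √0.000141042 = 0.011876.
Test statistic: z = 0.01336/0.011876 = 1.125.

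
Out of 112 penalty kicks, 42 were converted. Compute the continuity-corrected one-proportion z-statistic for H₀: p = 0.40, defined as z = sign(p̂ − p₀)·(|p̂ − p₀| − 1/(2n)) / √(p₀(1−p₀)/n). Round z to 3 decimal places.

z = -0.444

The sample proportion is 42/112 = 0.37500. p̂ − p₀ = -0.025000.
Continuity correction 1/(2n) = 1/224 = 0.004464.
Corrected numerator: |-0.025000| − 0.004464 = 0.020536.
SE₀ = √(0.40·0.60/112) = 0.046291.
z = −0.020536/0.046291 = -0.444.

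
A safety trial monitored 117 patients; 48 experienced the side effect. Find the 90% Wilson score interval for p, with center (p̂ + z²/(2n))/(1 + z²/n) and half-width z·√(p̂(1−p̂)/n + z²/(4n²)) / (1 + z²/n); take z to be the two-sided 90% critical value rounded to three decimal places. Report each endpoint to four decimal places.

p̂ = 48/117 = 0.41026; z = 1.645, so z² = 2.706025.
1 + z²/n = 1.023128.
Adjusted center: (0.41026 + z²/(2n))/1.023128 = 0.41229.
Radicand: p̂(1−p̂)/n + z²/(4n²) = 0.002067915 + 0.000049420 = 0.002117335.
Half-width = 1.645·√0.002117335/1.023128 = 0.07398.
Interval: 0.41229 ± 0.07398 → (0.3383, 0.4863).

(0.3383, 0.4863)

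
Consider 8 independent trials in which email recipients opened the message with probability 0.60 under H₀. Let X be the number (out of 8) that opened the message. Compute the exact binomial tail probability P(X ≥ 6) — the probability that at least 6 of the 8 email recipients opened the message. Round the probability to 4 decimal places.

P = 0.3154

X is binomial with n = 8 and p = 0.60.
P(X ≥ 6) = C(8,6)·0.60^6·0.40^2 + C(8,7)·0.60^7·0.40^1 + C(8,8)·0.60^8·0.40^0.
= 0.209019 + 0.089580 + 0.016796 = 0.3154.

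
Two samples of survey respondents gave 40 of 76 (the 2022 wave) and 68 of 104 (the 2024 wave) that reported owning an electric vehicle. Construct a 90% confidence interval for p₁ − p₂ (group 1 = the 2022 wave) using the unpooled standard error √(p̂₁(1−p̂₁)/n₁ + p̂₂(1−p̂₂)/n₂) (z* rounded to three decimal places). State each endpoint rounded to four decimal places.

p̂₁ = 0.52632, p̂₂ = 0.65385, so the observed difference is -0.12753.
Unpooled SE = √(p̂₁(1−p̂₁)/n₁ + p̂₂(1−p̂₂)/n₂) = √(0.003280362 + 0.002176263) = 0.073869.
The 90% critical value is z* = 1.645. Margin = 1.645·0.073869 = 0.12151.
Interval: -0.12753 ± 0.12151 → (-0.2490, -0.0060).

(-0.2490, -0.0060)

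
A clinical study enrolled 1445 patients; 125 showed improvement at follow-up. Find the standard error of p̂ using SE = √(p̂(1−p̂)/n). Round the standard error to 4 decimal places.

With x = 125 successes in n = 1445, p̂ = 0.08651.
p̂(1−p̂) = 0.08651·0.91349 = 0.079026.
Dividing by n and taking the root: √0.000054689 = 0.0074.

SE = 0.0074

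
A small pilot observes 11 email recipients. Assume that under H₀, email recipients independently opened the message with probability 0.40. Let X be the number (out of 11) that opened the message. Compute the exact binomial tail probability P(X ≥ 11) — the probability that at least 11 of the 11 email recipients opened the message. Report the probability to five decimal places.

P = 0.00004

X ~ Binomial(n=11, p=0.40).
P(X ≥ 11) = C(11,11)·0.40^11·0.60^0.
= 0.000042 = 0.00004.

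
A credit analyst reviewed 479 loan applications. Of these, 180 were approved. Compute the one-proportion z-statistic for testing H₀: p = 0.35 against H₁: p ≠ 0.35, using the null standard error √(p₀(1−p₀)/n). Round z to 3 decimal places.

z = 1.183

The sample proportion is 180/479 = 0.37578.
SE₀ = √(0.35·0.65/479) = 0.021793.
z = (p̂ − p₀)/SE = (0.37578 − 0.35)/0.021793 = 1.183.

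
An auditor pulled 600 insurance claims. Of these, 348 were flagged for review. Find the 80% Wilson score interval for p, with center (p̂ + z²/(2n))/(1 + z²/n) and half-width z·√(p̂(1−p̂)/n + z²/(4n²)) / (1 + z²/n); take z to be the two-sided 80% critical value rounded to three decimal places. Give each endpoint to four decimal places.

Here p̂ = 348/600 = 0.58000 and z = 1.282 (z² = 1.643524).
Denominator 1 + z²/n = 1 + 1.643524/600 = 1.002739.
Adjusted center: (0.58000 + z²/(2n))/1.002739 = 0.57978.
Radicand: p̂(1−p̂)/n + z²/(4n²) = 0.000406000 + 0.000001141 = 0.000407141.
Half-width = z·√(radicand)/denom = 1.282·0.020178/1.002739 = 0.02580.
CI: 0.57978 ± 0.02580 = (0.5540, 0.6056).

(0.5540, 0.6056)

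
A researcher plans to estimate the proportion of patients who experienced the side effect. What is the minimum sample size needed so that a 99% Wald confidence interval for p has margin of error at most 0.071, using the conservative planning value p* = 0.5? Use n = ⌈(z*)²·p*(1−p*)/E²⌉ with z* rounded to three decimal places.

n = 330

The 99% critical value is z* = 2.576.
p*(1−p*) = 0.2500.
(z*)²·p*(1−p*)/E² = 6.635776·0.2500/0.005041 = 329.090.
Rounding up, n = 330.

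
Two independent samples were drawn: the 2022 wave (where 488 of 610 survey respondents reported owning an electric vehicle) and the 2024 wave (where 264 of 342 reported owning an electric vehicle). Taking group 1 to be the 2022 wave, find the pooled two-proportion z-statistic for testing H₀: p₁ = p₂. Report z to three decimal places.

z = 1.020

p̂₁ = 488/610 = 0.80000, p̂₂ = 264/342 = 0.77193.
Pooled p̂ = (488+264)/(610+342) = 752/952 = 0.78992.
Pooled SE = √[0.1659487·0.00456332] ≈ 0.027519.
z = 0.02807/0.027519 = 1.020.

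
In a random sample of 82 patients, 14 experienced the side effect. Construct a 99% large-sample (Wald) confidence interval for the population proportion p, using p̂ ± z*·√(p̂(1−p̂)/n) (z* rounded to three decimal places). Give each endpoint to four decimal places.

The sample proportion is 14/82 = 0.17073.
Standard error of p̂: √(0.141582/82) = √0.001726615 = 0.041553.
The 99% critical value is z* = 2.576.
Margin of error: 2.576 × 0.041553 = 0.10704.
So the interval runs from 0.0637 to 0.2778.

(0.0637, 0.2778)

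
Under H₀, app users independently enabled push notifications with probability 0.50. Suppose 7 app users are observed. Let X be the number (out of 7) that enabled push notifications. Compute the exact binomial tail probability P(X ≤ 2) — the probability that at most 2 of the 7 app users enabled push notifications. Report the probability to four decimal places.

X ~ Binomial(n=7, p=0.50).
P(X ≤ 2) = C(7,0)·0.50^0·0.50^7 + C(7,1)·0.50^1·0.50^6 + C(7,2)·0.50^2·0.50^5.
= 0.007812 + 0.054688 + 0.164062 = 0.2266.

P = 0.2266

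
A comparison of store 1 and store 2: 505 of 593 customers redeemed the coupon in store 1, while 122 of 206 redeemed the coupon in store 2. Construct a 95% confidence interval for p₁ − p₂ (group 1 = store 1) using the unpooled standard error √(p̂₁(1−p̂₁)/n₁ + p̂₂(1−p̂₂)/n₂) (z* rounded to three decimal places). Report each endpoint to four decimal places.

(0.1864, 0.3323)

p̂₁ = 0.85160, p̂₂ = 0.59223, so the observed difference is 0.25937.
Unpooled SE = √(p̂₁(1−p̂₁)/n₁ + p̂₂(1−p̂₂)/n₂) = √(0.000213113 + 0.001172296) = 0.037221.
The 95% critical value is z* = 1.960. Margin of error = 0.07295.
So the interval runs from 0.1864 to 0.3323.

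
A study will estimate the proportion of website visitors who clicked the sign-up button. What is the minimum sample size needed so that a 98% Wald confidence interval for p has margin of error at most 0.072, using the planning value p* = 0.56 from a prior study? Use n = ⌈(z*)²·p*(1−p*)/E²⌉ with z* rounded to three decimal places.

n = 258

z* = 2.326 at the 98% level.
p*(1−p*) = 0.2464.
Required n before rounding: 5.410276 × 0.2464 / 0.072² = 257.155.
⌈257.155⌉ = 258.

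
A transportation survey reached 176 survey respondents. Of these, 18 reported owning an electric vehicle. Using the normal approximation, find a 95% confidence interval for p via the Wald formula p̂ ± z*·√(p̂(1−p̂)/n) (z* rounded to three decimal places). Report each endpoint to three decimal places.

(0.058, 0.147)

With x = 18 successes in n = 176, p̂ = 0.10227.
SE = √(p̂(1−p̂)/n) = √(0.091813/176) = 0.022840.
The 95% critical value is z* = 1.960.
Margin = 1.960·0.022840 = 0.04477.
Interval: 0.10227 ± 0.04477 → (0.058, 0.147).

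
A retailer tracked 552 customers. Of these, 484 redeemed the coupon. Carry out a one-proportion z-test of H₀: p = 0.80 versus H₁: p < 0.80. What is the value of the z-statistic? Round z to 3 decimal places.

p̂ = 484/552 = 0.87681.
Under H₀, SE = √(p₀(1−p₀)/n) = √(0.80·0.20/552) = √0.000289855 = 0.017025.
z = (p̂ − p₀)/SE = (0.87681 − 0.80)/0.017025 = 4.512.

z = 4.512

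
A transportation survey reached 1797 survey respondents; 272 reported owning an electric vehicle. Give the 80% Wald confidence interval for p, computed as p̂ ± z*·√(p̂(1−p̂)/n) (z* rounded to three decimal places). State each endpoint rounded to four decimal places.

With x = 272 successes in n = 1797, p̂ = 0.15136.
Standard error of p̂: √(0.128453/1797) = √0.000071482 = 0.008455.
z* = 1.282 at the 80% level.
Margin of error: 1.282 × 0.008455 = 0.01084.
So the interval runs from 0.1405 to 0.1622.

(0.1405, 0.1622)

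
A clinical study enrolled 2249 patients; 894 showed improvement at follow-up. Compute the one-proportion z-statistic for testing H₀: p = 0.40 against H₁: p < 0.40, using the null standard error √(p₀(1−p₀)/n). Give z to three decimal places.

z = -0.241

Sample proportion p̂ = 894/2249 = 0.39751.
SE₀ = √(0.40·0.60/2249) = 0.010330.
Test statistic: z = -0.00249/0.010330 = -0.241.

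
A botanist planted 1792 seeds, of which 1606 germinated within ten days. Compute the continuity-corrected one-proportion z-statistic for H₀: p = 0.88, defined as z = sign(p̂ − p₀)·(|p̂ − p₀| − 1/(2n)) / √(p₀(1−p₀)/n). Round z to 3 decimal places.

z = 2.075

The sample proportion is 1606/1792 = 0.89621. p̂ − p₀ = 0.016205.
1/(2n) = 0.000279.
Corrected numerator: |0.016205| − 0.000279 = 0.015926.
SE₀ = √(0.88·0.12/1792) = 0.007676.
z = (+)0.015926/0.007676 = 2.075.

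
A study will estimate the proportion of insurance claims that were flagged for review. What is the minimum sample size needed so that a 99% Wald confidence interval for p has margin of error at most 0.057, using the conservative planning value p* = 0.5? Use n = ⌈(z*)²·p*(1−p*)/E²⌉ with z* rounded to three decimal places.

n = 511

The 99% critical value is z* = 2.576.
p*(1−p*) = 0.50·0.50 = 0.2500.
Required n before rounding: 6.635776 × 0.2500 / 0.057² = 510.601.
⌈510.601⌉ = 511.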